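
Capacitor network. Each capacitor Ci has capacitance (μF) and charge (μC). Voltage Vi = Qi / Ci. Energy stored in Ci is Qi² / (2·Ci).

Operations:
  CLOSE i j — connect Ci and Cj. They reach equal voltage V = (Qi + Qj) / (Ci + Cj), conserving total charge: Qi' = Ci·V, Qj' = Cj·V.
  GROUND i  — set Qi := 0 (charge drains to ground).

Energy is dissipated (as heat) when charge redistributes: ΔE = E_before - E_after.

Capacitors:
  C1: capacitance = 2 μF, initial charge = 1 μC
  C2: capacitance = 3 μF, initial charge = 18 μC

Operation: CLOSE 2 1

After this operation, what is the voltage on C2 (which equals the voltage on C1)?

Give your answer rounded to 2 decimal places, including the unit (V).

Answer: 3.80 V

Derivation:
Initial: C1(2μF, Q=1μC, V=0.50V), C2(3μF, Q=18μC, V=6.00V)
Op 1: CLOSE 2-1: Q_total=19.00, C_total=5.00, V=3.80; Q2=11.40, Q1=7.60; dissipated=18.150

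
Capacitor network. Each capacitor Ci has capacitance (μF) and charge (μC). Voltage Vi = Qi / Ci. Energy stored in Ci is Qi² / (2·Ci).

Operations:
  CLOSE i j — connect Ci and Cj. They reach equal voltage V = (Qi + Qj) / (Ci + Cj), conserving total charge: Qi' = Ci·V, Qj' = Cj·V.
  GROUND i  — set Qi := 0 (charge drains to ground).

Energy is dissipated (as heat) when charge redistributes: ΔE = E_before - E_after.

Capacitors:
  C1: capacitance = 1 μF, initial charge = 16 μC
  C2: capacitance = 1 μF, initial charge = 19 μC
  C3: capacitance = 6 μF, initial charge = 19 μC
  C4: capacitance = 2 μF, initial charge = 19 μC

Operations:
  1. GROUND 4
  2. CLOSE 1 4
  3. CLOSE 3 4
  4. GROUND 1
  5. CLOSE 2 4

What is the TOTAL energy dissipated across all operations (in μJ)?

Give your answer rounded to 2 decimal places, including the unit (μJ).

Answer: 271.27 μJ

Derivation:
Initial: C1(1μF, Q=16μC, V=16.00V), C2(1μF, Q=19μC, V=19.00V), C3(6μF, Q=19μC, V=3.17V), C4(2μF, Q=19μC, V=9.50V)
Op 1: GROUND 4: Q4=0; energy lost=90.250
Op 2: CLOSE 1-4: Q_total=16.00, C_total=3.00, V=5.33; Q1=5.33, Q4=10.67; dissipated=85.333
Op 3: CLOSE 3-4: Q_total=29.67, C_total=8.00, V=3.71; Q3=22.25, Q4=7.42; dissipated=3.521
Op 4: GROUND 1: Q1=0; energy lost=14.222
Op 5: CLOSE 2-4: Q_total=26.42, C_total=3.00, V=8.81; Q2=8.81, Q4=17.61; dissipated=77.945
Total dissipated: 271.271 μJ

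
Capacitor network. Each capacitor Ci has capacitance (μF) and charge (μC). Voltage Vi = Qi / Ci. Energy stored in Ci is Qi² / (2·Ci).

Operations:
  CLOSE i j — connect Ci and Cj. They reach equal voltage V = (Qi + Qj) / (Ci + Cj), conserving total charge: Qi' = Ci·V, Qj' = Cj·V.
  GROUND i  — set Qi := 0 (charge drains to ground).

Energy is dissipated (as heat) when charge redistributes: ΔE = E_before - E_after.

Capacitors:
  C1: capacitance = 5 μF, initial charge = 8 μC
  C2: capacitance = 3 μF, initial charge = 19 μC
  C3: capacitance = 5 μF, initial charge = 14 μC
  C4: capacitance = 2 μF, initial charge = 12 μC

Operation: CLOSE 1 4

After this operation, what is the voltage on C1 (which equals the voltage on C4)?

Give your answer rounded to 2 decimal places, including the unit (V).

Answer: 2.86 V

Derivation:
Initial: C1(5μF, Q=8μC, V=1.60V), C2(3μF, Q=19μC, V=6.33V), C3(5μF, Q=14μC, V=2.80V), C4(2μF, Q=12μC, V=6.00V)
Op 1: CLOSE 1-4: Q_total=20.00, C_total=7.00, V=2.86; Q1=14.29, Q4=5.71; dissipated=13.829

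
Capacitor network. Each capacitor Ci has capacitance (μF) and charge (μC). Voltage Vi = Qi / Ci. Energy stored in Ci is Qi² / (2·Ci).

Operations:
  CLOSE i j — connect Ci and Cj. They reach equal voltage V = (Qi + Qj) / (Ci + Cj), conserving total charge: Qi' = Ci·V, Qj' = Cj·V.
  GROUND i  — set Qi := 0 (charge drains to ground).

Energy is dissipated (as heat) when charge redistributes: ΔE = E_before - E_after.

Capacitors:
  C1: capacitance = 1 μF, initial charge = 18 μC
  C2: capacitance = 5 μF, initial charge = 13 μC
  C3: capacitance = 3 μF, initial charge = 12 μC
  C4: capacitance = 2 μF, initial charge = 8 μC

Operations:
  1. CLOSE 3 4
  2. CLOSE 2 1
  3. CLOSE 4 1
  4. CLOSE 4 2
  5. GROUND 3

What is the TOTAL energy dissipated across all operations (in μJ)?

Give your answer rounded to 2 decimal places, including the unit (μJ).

Initial: C1(1μF, Q=18μC, V=18.00V), C2(5μF, Q=13μC, V=2.60V), C3(3μF, Q=12μC, V=4.00V), C4(2μF, Q=8μC, V=4.00V)
Op 1: CLOSE 3-4: Q_total=20.00, C_total=5.00, V=4.00; Q3=12.00, Q4=8.00; dissipated=0.000
Op 2: CLOSE 2-1: Q_total=31.00, C_total=6.00, V=5.17; Q2=25.83, Q1=5.17; dissipated=98.817
Op 3: CLOSE 4-1: Q_total=13.17, C_total=3.00, V=4.39; Q4=8.78, Q1=4.39; dissipated=0.454
Op 4: CLOSE 4-2: Q_total=34.61, C_total=7.00, V=4.94; Q4=9.89, Q2=24.72; dissipated=0.432
Op 5: GROUND 3: Q3=0; energy lost=24.000
Total dissipated: 123.702 μJ

Answer: 123.70 μJ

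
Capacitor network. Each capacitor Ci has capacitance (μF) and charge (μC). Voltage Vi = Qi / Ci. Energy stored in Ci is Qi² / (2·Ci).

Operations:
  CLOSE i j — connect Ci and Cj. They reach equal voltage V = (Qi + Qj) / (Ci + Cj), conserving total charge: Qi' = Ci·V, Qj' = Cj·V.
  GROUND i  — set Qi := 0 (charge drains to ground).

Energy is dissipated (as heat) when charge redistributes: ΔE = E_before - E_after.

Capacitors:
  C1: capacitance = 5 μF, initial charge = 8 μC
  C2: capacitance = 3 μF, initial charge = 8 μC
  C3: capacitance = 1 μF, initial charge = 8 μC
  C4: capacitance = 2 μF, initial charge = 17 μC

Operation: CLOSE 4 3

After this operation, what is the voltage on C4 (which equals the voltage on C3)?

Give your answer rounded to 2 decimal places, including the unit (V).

Answer: 8.33 V

Derivation:
Initial: C1(5μF, Q=8μC, V=1.60V), C2(3μF, Q=8μC, V=2.67V), C3(1μF, Q=8μC, V=8.00V), C4(2μF, Q=17μC, V=8.50V)
Op 1: CLOSE 4-3: Q_total=25.00, C_total=3.00, V=8.33; Q4=16.67, Q3=8.33; dissipated=0.083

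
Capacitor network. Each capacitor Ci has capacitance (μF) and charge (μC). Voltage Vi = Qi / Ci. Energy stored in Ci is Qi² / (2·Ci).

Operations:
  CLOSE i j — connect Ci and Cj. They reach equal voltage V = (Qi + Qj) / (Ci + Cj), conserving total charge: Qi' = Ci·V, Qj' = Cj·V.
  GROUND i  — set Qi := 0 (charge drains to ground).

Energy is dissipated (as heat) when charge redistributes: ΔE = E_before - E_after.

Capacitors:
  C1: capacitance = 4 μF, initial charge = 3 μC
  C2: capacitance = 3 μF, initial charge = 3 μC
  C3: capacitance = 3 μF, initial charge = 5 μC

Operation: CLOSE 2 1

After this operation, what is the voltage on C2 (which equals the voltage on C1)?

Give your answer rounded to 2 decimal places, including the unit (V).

Initial: C1(4μF, Q=3μC, V=0.75V), C2(3μF, Q=3μC, V=1.00V), C3(3μF, Q=5μC, V=1.67V)
Op 1: CLOSE 2-1: Q_total=6.00, C_total=7.00, V=0.86; Q2=2.57, Q1=3.43; dissipated=0.054

Answer: 0.86 V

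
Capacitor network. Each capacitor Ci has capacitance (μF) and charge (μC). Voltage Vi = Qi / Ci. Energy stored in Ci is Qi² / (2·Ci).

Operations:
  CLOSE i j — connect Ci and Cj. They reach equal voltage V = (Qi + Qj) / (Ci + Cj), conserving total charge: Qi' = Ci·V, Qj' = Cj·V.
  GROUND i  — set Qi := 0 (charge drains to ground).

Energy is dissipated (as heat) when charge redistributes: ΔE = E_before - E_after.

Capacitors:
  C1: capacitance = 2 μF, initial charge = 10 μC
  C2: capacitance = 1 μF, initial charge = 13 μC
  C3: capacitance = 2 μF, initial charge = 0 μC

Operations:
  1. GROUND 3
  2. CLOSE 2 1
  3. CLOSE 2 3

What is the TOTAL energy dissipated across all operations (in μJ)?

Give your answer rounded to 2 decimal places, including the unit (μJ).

Answer: 40.93 μJ

Derivation:
Initial: C1(2μF, Q=10μC, V=5.00V), C2(1μF, Q=13μC, V=13.00V), C3(2μF, Q=0μC, V=0.00V)
Op 1: GROUND 3: Q3=0; energy lost=0.000
Op 2: CLOSE 2-1: Q_total=23.00, C_total=3.00, V=7.67; Q2=7.67, Q1=15.33; dissipated=21.333
Op 3: CLOSE 2-3: Q_total=7.67, C_total=3.00, V=2.56; Q2=2.56, Q3=5.11; dissipated=19.593
Total dissipated: 40.926 μJ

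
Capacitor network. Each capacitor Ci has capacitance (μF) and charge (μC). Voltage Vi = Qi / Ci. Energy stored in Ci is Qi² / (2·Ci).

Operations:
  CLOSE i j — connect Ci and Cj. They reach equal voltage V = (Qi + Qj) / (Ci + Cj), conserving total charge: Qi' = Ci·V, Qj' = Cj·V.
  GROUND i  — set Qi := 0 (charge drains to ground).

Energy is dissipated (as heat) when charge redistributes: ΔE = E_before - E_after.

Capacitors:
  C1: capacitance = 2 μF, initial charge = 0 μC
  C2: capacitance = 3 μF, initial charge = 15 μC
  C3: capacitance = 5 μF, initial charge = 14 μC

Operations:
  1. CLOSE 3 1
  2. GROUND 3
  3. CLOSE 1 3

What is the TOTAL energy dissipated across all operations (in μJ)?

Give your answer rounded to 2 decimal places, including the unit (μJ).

Answer: 18.46 μJ

Derivation:
Initial: C1(2μF, Q=0μC, V=0.00V), C2(3μF, Q=15μC, V=5.00V), C3(5μF, Q=14μC, V=2.80V)
Op 1: CLOSE 3-1: Q_total=14.00, C_total=7.00, V=2.00; Q3=10.00, Q1=4.00; dissipated=5.600
Op 2: GROUND 3: Q3=0; energy lost=10.000
Op 3: CLOSE 1-3: Q_total=4.00, C_total=7.00, V=0.57; Q1=1.14, Q3=2.86; dissipated=2.857
Total dissipated: 18.457 μJ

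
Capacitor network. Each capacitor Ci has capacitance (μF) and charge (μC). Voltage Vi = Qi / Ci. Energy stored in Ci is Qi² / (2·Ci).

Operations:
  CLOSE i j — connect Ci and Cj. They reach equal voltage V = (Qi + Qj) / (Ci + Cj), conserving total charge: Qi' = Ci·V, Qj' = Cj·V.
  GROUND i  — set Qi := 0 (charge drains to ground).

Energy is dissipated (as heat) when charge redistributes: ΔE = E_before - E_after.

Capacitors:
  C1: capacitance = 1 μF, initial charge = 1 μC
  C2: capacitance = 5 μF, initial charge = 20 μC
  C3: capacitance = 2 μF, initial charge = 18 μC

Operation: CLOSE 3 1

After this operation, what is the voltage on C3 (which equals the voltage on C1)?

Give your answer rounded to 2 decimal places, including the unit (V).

Initial: C1(1μF, Q=1μC, V=1.00V), C2(5μF, Q=20μC, V=4.00V), C3(2μF, Q=18μC, V=9.00V)
Op 1: CLOSE 3-1: Q_total=19.00, C_total=3.00, V=6.33; Q3=12.67, Q1=6.33; dissipated=21.333

Answer: 6.33 V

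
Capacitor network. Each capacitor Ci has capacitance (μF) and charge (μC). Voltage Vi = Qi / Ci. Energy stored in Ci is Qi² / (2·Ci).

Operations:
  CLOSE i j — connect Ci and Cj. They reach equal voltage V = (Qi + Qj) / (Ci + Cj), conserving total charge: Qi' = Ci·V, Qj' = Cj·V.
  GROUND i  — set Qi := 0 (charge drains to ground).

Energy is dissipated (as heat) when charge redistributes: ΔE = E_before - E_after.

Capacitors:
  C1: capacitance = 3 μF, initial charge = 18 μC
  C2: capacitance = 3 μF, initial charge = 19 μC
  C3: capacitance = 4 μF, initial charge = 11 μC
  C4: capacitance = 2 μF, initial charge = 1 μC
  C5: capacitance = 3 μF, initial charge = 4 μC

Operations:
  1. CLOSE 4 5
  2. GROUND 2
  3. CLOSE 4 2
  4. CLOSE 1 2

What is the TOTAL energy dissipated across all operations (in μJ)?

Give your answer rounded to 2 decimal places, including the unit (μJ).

Answer: 84.70 μJ

Derivation:
Initial: C1(3μF, Q=18μC, V=6.00V), C2(3μF, Q=19μC, V=6.33V), C3(4μF, Q=11μC, V=2.75V), C4(2μF, Q=1μC, V=0.50V), C5(3μF, Q=4μC, V=1.33V)
Op 1: CLOSE 4-5: Q_total=5.00, C_total=5.00, V=1.00; Q4=2.00, Q5=3.00; dissipated=0.417
Op 2: GROUND 2: Q2=0; energy lost=60.167
Op 3: CLOSE 4-2: Q_total=2.00, C_total=5.00, V=0.40; Q4=0.80, Q2=1.20; dissipated=0.600
Op 4: CLOSE 1-2: Q_total=19.20, C_total=6.00, V=3.20; Q1=9.60, Q2=9.60; dissipated=23.520
Total dissipated: 84.703 μJ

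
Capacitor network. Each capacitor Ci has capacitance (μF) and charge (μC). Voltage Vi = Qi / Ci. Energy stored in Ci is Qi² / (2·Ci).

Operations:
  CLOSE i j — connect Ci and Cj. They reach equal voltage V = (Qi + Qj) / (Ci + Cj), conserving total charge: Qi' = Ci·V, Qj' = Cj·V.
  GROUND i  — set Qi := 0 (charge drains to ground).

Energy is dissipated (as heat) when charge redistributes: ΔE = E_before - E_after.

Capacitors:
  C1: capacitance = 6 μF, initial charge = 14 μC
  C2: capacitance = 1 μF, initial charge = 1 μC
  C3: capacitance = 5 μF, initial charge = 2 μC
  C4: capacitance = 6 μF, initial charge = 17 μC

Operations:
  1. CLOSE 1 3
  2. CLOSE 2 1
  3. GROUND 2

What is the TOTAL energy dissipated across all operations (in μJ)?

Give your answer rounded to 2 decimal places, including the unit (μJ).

Initial: C1(6μF, Q=14μC, V=2.33V), C2(1μF, Q=1μC, V=1.00V), C3(5μF, Q=2μC, V=0.40V), C4(6μF, Q=17μC, V=2.83V)
Op 1: CLOSE 1-3: Q_total=16.00, C_total=11.00, V=1.45; Q1=8.73, Q3=7.27; dissipated=5.097
Op 2: CLOSE 2-1: Q_total=9.73, C_total=7.00, V=1.39; Q2=1.39, Q1=8.34; dissipated=0.089
Op 3: GROUND 2: Q2=0; energy lost=0.966
Total dissipated: 6.151 μJ

Answer: 6.15 μJ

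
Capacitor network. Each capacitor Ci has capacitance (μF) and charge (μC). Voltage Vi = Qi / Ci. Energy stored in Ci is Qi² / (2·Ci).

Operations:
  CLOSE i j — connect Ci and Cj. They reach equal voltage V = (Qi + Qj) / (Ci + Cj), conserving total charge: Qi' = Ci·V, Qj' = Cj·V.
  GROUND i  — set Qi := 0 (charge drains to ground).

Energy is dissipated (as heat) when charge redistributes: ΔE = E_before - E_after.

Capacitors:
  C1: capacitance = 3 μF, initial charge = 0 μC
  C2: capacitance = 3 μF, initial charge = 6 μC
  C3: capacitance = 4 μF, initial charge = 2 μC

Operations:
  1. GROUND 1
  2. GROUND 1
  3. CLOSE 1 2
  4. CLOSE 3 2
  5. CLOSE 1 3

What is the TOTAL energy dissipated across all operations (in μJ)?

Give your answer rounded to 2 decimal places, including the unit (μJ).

Initial: C1(3μF, Q=0μC, V=0.00V), C2(3μF, Q=6μC, V=2.00V), C3(4μF, Q=2μC, V=0.50V)
Op 1: GROUND 1: Q1=0; energy lost=0.000
Op 2: GROUND 1: Q1=0; energy lost=0.000
Op 3: CLOSE 1-2: Q_total=6.00, C_total=6.00, V=1.00; Q1=3.00, Q2=3.00; dissipated=3.000
Op 4: CLOSE 3-2: Q_total=5.00, C_total=7.00, V=0.71; Q3=2.86, Q2=2.14; dissipated=0.214
Op 5: CLOSE 1-3: Q_total=5.86, C_total=7.00, V=0.84; Q1=2.51, Q3=3.35; dissipated=0.070
Total dissipated: 3.284 μJ

Answer: 3.28 μJ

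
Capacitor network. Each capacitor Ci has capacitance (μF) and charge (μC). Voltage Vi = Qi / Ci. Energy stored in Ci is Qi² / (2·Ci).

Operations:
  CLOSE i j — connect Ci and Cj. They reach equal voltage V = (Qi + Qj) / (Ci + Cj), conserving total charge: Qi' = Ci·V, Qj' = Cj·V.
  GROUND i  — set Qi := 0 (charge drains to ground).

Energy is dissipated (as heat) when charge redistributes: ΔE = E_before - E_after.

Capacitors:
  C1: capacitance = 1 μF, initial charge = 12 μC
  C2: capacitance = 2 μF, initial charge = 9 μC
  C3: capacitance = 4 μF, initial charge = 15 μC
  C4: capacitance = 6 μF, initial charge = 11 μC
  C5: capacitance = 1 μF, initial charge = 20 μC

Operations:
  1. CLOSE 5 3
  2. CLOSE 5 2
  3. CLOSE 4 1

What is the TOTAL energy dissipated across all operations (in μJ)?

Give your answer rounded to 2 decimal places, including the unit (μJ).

Initial: C1(1μF, Q=12μC, V=12.00V), C2(2μF, Q=9μC, V=4.50V), C3(4μF, Q=15μC, V=3.75V), C4(6μF, Q=11μC, V=1.83V), C5(1μF, Q=20μC, V=20.00V)
Op 1: CLOSE 5-3: Q_total=35.00, C_total=5.00, V=7.00; Q5=7.00, Q3=28.00; dissipated=105.625
Op 2: CLOSE 5-2: Q_total=16.00, C_total=3.00, V=5.33; Q5=5.33, Q2=10.67; dissipated=2.083
Op 3: CLOSE 4-1: Q_total=23.00, C_total=7.00, V=3.29; Q4=19.71, Q1=3.29; dissipated=44.298
Total dissipated: 152.006 μJ

Answer: 152.01 μJ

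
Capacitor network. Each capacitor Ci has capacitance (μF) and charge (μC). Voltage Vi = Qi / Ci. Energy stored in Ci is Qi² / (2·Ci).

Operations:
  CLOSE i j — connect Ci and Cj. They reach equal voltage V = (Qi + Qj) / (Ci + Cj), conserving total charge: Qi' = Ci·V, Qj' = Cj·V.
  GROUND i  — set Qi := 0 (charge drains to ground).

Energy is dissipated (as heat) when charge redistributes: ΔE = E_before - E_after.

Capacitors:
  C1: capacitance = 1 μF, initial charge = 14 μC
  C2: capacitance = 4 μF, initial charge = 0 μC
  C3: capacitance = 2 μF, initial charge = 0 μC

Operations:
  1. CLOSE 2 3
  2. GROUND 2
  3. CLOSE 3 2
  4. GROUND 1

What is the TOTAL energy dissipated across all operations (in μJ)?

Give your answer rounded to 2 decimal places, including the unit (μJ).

Initial: C1(1μF, Q=14μC, V=14.00V), C2(4μF, Q=0μC, V=0.00V), C3(2μF, Q=0μC, V=0.00V)
Op 1: CLOSE 2-3: Q_total=0.00, C_total=6.00, V=0.00; Q2=0.00, Q3=0.00; dissipated=0.000
Op 2: GROUND 2: Q2=0; energy lost=0.000
Op 3: CLOSE 3-2: Q_total=0.00, C_total=6.00, V=0.00; Q3=0.00, Q2=0.00; dissipated=0.000
Op 4: GROUND 1: Q1=0; energy lost=98.000
Total dissipated: 98.000 μJ

Answer: 98.00 μJ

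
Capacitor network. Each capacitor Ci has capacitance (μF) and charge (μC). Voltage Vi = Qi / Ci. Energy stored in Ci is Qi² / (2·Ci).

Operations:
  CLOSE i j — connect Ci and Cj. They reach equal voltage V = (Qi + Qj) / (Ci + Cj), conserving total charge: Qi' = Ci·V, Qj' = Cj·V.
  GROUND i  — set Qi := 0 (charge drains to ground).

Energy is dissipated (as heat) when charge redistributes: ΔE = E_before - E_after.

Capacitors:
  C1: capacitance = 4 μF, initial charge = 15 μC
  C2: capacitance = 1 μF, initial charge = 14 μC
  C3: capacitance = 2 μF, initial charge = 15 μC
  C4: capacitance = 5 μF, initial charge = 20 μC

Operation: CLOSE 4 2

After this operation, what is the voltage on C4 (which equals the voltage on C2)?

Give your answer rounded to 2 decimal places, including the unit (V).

Initial: C1(4μF, Q=15μC, V=3.75V), C2(1μF, Q=14μC, V=14.00V), C3(2μF, Q=15μC, V=7.50V), C4(5μF, Q=20μC, V=4.00V)
Op 1: CLOSE 4-2: Q_total=34.00, C_total=6.00, V=5.67; Q4=28.33, Q2=5.67; dissipated=41.667

Answer: 5.67 V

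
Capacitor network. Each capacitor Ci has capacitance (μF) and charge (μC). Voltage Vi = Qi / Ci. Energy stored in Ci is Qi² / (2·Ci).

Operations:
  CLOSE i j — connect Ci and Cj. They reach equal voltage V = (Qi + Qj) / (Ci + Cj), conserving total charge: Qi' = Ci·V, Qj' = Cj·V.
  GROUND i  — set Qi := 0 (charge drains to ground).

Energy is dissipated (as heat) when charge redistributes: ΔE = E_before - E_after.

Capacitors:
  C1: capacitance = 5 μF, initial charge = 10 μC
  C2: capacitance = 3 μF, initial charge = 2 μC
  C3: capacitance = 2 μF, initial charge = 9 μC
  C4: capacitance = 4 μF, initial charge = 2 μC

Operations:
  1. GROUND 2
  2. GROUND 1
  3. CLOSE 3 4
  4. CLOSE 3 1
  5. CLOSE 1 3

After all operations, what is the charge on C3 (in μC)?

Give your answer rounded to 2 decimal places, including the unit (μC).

Answer: 1.05 μC

Derivation:
Initial: C1(5μF, Q=10μC, V=2.00V), C2(3μF, Q=2μC, V=0.67V), C3(2μF, Q=9μC, V=4.50V), C4(4μF, Q=2μC, V=0.50V)
Op 1: GROUND 2: Q2=0; energy lost=0.667
Op 2: GROUND 1: Q1=0; energy lost=10.000
Op 3: CLOSE 3-4: Q_total=11.00, C_total=6.00, V=1.83; Q3=3.67, Q4=7.33; dissipated=10.667
Op 4: CLOSE 3-1: Q_total=3.67, C_total=7.00, V=0.52; Q3=1.05, Q1=2.62; dissipated=2.401
Op 5: CLOSE 1-3: Q_total=3.67, C_total=7.00, V=0.52; Q1=2.62, Q3=1.05; dissipated=0.000
Final charges: Q1=2.62, Q2=0.00, Q3=1.05, Q4=7.33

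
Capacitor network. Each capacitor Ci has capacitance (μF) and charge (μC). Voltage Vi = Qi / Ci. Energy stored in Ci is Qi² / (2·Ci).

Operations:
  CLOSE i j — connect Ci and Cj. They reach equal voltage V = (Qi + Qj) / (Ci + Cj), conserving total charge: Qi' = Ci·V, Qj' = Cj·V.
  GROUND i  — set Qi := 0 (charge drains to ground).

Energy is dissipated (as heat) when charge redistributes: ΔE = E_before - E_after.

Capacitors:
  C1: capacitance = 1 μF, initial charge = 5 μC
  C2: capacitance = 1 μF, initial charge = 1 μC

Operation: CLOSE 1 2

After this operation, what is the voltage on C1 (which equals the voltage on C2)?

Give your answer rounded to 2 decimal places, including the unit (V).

Answer: 3.00 V

Derivation:
Initial: C1(1μF, Q=5μC, V=5.00V), C2(1μF, Q=1μC, V=1.00V)
Op 1: CLOSE 1-2: Q_total=6.00, C_total=2.00, V=3.00; Q1=3.00, Q2=3.00; dissipated=4.000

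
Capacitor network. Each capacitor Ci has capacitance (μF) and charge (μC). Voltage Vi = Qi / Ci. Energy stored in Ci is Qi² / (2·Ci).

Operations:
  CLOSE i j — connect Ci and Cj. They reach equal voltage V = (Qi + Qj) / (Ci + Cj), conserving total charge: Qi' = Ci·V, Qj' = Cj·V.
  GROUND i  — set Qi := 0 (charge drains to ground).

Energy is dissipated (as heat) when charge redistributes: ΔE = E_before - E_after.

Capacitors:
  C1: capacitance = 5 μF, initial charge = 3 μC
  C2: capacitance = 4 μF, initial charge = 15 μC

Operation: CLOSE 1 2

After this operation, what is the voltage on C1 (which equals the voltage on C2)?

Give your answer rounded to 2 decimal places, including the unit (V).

Answer: 2.00 V

Derivation:
Initial: C1(5μF, Q=3μC, V=0.60V), C2(4μF, Q=15μC, V=3.75V)
Op 1: CLOSE 1-2: Q_total=18.00, C_total=9.00, V=2.00; Q1=10.00, Q2=8.00; dissipated=11.025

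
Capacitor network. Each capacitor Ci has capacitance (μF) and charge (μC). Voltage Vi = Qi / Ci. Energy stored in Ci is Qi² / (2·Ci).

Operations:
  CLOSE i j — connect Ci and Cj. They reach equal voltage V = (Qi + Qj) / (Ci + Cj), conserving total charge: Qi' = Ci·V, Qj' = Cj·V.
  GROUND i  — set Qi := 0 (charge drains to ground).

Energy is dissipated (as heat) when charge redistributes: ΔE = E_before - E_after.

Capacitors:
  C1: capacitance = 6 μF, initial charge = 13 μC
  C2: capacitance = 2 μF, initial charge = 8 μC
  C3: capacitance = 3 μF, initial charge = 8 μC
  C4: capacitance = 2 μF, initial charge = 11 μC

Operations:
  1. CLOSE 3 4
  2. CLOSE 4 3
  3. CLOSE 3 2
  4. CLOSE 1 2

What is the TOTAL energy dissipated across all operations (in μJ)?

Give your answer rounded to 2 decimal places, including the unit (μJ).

Initial: C1(6μF, Q=13μC, V=2.17V), C2(2μF, Q=8μC, V=4.00V), C3(3μF, Q=8μC, V=2.67V), C4(2μF, Q=11μC, V=5.50V)
Op 1: CLOSE 3-4: Q_total=19.00, C_total=5.00, V=3.80; Q3=11.40, Q4=7.60; dissipated=4.817
Op 2: CLOSE 4-3: Q_total=19.00, C_total=5.00, V=3.80; Q4=7.60, Q3=11.40; dissipated=0.000
Op 3: CLOSE 3-2: Q_total=19.40, C_total=5.00, V=3.88; Q3=11.64, Q2=7.76; dissipated=0.024
Op 4: CLOSE 1-2: Q_total=20.76, C_total=8.00, V=2.60; Q1=15.57, Q2=5.19; dissipated=2.202
Total dissipated: 7.042 μJ

Answer: 7.04 μJ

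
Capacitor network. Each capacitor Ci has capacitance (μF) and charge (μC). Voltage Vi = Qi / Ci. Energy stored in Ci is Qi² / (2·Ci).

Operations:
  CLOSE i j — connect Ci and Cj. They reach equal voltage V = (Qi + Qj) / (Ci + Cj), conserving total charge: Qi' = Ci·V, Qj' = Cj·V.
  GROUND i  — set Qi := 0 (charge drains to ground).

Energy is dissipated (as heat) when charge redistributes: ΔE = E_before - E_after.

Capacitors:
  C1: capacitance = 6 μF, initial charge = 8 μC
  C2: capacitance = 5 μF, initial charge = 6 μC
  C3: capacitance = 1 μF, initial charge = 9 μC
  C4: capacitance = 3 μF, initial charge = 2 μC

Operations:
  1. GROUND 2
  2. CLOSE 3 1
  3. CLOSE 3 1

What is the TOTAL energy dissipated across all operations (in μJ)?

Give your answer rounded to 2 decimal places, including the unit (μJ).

Initial: C1(6μF, Q=8μC, V=1.33V), C2(5μF, Q=6μC, V=1.20V), C3(1μF, Q=9μC, V=9.00V), C4(3μF, Q=2μC, V=0.67V)
Op 1: GROUND 2: Q2=0; energy lost=3.600
Op 2: CLOSE 3-1: Q_total=17.00, C_total=7.00, V=2.43; Q3=2.43, Q1=14.57; dissipated=25.190
Op 3: CLOSE 3-1: Q_total=17.00, C_total=7.00, V=2.43; Q3=2.43, Q1=14.57; dissipated=0.000
Total dissipated: 28.790 μJ

Answer: 28.79 μJ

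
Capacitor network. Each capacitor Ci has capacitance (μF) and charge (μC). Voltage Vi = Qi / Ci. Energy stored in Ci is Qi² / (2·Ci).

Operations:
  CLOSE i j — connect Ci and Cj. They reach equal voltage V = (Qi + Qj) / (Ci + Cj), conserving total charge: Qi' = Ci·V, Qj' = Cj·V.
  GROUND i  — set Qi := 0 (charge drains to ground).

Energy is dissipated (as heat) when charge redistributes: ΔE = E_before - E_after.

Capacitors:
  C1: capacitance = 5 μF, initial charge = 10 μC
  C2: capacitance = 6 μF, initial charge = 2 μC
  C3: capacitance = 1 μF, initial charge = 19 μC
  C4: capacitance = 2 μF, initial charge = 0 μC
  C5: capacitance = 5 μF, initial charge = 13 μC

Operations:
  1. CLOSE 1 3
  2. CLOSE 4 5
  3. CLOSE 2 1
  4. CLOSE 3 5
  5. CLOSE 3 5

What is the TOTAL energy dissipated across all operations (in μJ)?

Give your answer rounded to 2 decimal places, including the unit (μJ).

Initial: C1(5μF, Q=10μC, V=2.00V), C2(6μF, Q=2μC, V=0.33V), C3(1μF, Q=19μC, V=19.00V), C4(2μF, Q=0μC, V=0.00V), C5(5μF, Q=13μC, V=2.60V)
Op 1: CLOSE 1-3: Q_total=29.00, C_total=6.00, V=4.83; Q1=24.17, Q3=4.83; dissipated=120.417
Op 2: CLOSE 4-5: Q_total=13.00, C_total=7.00, V=1.86; Q4=3.71, Q5=9.29; dissipated=4.829
Op 3: CLOSE 2-1: Q_total=26.17, C_total=11.00, V=2.38; Q2=14.27, Q1=11.89; dissipated=27.614
Op 4: CLOSE 3-5: Q_total=14.12, C_total=6.00, V=2.35; Q3=2.35, Q5=11.77; dissipated=3.691
Op 5: CLOSE 3-5: Q_total=14.12, C_total=6.00, V=2.35; Q3=2.35, Q5=11.77; dissipated=0.000
Total dissipated: 156.550 μJ

Answer: 156.55 μJ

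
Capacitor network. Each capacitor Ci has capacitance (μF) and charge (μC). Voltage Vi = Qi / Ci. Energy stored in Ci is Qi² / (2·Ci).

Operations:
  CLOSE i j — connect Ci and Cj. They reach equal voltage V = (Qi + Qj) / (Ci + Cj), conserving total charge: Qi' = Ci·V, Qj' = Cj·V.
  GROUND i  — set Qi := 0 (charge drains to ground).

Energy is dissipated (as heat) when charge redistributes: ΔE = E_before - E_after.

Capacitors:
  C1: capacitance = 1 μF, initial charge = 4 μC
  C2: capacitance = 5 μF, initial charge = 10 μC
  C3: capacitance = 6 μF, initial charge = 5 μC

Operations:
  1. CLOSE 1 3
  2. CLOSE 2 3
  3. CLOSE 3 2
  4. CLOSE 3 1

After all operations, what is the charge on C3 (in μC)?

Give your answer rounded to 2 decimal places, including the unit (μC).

Initial: C1(1μF, Q=4μC, V=4.00V), C2(5μF, Q=10μC, V=2.00V), C3(6μF, Q=5μC, V=0.83V)
Op 1: CLOSE 1-3: Q_total=9.00, C_total=7.00, V=1.29; Q1=1.29, Q3=7.71; dissipated=4.298
Op 2: CLOSE 2-3: Q_total=17.71, C_total=11.00, V=1.61; Q2=8.05, Q3=9.66; dissipated=0.696
Op 3: CLOSE 3-2: Q_total=17.71, C_total=11.00, V=1.61; Q3=9.66, Q2=8.05; dissipated=0.000
Op 4: CLOSE 3-1: Q_total=10.95, C_total=7.00, V=1.56; Q3=9.38, Q1=1.56; dissipated=0.045
Final charges: Q1=1.56, Q2=8.05, Q3=9.38

Answer: 9.38 μC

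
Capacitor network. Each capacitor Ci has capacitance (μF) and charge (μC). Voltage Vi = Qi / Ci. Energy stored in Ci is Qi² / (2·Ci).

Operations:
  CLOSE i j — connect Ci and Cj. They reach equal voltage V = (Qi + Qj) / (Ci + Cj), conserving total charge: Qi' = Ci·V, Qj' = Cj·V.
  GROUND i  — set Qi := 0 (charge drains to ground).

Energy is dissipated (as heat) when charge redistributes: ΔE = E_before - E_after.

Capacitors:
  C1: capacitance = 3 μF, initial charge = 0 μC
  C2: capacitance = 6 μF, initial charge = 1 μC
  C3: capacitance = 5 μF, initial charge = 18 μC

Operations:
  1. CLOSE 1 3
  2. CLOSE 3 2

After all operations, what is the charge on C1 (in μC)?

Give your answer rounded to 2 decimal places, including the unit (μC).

Initial: C1(3μF, Q=0μC, V=0.00V), C2(6μF, Q=1μC, V=0.17V), C3(5μF, Q=18μC, V=3.60V)
Op 1: CLOSE 1-3: Q_total=18.00, C_total=8.00, V=2.25; Q1=6.75, Q3=11.25; dissipated=12.150
Op 2: CLOSE 3-2: Q_total=12.25, C_total=11.00, V=1.11; Q3=5.57, Q2=6.68; dissipated=5.919
Final charges: Q1=6.75, Q2=6.68, Q3=5.57

Answer: 6.75 μC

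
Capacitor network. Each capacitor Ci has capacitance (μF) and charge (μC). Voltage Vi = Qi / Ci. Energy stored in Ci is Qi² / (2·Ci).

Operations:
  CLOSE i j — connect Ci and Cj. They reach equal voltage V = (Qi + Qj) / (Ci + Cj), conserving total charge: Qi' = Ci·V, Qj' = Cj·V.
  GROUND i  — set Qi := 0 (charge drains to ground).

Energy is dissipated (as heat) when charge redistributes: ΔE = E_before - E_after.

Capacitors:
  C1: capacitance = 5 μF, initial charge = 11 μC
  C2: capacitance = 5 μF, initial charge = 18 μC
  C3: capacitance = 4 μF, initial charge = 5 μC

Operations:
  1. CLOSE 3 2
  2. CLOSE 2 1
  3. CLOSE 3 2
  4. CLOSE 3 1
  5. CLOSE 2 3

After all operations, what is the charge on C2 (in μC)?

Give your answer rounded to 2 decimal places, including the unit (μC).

Answer: 12.19 μC

Derivation:
Initial: C1(5μF, Q=11μC, V=2.20V), C2(5μF, Q=18μC, V=3.60V), C3(4μF, Q=5μC, V=1.25V)
Op 1: CLOSE 3-2: Q_total=23.00, C_total=9.00, V=2.56; Q3=10.22, Q2=12.78; dissipated=6.136
Op 2: CLOSE 2-1: Q_total=23.78, C_total=10.00, V=2.38; Q2=11.89, Q1=11.89; dissipated=0.158
Op 3: CLOSE 3-2: Q_total=22.11, C_total=9.00, V=2.46; Q3=9.83, Q2=12.28; dissipated=0.035
Op 4: CLOSE 3-1: Q_total=21.72, C_total=9.00, V=2.41; Q3=9.65, Q1=12.06; dissipated=0.007
Op 5: CLOSE 2-3: Q_total=21.94, C_total=9.00, V=2.44; Q2=12.19, Q3=9.75; dissipated=0.002
Final charges: Q1=12.06, Q2=12.19, Q3=9.75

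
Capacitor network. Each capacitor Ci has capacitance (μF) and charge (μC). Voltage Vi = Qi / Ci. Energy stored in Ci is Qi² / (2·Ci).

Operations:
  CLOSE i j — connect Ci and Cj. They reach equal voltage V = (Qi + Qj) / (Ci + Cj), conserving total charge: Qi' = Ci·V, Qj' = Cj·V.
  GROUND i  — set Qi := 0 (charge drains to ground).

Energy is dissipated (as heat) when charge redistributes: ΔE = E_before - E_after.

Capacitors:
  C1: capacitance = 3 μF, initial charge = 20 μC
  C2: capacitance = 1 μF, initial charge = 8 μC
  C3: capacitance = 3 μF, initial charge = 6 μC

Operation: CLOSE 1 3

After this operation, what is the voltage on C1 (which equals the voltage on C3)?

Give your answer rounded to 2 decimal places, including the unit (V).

Answer: 4.33 V

Derivation:
Initial: C1(3μF, Q=20μC, V=6.67V), C2(1μF, Q=8μC, V=8.00V), C3(3μF, Q=6μC, V=2.00V)
Op 1: CLOSE 1-3: Q_total=26.00, C_total=6.00, V=4.33; Q1=13.00, Q3=13.00; dissipated=16.333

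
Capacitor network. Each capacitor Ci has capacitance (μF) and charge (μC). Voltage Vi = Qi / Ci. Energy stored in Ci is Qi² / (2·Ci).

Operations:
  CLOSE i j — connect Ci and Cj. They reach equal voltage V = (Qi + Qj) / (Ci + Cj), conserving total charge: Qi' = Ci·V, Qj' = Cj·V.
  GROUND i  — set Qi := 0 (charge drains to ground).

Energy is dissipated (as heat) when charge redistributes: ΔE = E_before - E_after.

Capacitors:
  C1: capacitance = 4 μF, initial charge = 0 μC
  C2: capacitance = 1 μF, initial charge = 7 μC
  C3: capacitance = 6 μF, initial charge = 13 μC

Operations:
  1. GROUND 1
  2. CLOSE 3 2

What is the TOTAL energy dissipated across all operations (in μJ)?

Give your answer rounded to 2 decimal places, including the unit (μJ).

Answer: 10.01 μJ

Derivation:
Initial: C1(4μF, Q=0μC, V=0.00V), C2(1μF, Q=7μC, V=7.00V), C3(6μF, Q=13μC, V=2.17V)
Op 1: GROUND 1: Q1=0; energy lost=0.000
Op 2: CLOSE 3-2: Q_total=20.00, C_total=7.00, V=2.86; Q3=17.14, Q2=2.86; dissipated=10.012
Total dissipated: 10.012 μJ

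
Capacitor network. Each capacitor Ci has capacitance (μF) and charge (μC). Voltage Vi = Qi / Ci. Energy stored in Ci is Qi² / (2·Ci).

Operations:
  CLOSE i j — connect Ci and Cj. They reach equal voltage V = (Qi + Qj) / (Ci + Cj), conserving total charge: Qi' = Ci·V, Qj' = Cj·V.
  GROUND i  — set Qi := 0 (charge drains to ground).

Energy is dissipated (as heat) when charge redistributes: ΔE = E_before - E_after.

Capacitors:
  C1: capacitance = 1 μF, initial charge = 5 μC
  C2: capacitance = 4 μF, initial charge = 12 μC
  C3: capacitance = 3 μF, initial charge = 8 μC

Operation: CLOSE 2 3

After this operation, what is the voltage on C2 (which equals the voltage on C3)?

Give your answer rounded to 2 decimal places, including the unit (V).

Answer: 2.86 V

Derivation:
Initial: C1(1μF, Q=5μC, V=5.00V), C2(4μF, Q=12μC, V=3.00V), C3(3μF, Q=8μC, V=2.67V)
Op 1: CLOSE 2-3: Q_total=20.00, C_total=7.00, V=2.86; Q2=11.43, Q3=8.57; dissipated=0.095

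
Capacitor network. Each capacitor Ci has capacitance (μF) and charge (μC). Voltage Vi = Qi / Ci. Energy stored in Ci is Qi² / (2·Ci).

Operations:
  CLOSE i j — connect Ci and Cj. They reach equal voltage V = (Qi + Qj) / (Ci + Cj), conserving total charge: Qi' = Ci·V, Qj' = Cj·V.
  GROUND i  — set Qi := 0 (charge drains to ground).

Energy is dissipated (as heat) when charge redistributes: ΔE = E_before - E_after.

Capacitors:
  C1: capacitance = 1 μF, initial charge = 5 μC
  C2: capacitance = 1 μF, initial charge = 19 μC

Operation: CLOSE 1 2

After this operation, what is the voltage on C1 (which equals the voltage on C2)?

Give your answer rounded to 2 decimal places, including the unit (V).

Answer: 12.00 V

Derivation:
Initial: C1(1μF, Q=5μC, V=5.00V), C2(1μF, Q=19μC, V=19.00V)
Op 1: CLOSE 1-2: Q_total=24.00, C_total=2.00, V=12.00; Q1=12.00, Q2=12.00; dissipated=49.000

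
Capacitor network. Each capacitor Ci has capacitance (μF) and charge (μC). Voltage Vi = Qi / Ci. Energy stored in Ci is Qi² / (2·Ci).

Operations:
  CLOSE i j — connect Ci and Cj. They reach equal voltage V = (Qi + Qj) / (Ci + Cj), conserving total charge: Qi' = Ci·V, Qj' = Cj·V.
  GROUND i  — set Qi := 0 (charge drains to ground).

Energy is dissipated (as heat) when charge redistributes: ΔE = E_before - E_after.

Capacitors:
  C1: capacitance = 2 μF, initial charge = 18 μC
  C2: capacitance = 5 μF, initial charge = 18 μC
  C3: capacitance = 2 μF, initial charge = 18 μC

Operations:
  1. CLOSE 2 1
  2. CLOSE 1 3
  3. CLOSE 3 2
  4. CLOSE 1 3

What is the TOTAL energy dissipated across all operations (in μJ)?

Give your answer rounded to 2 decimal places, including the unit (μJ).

Initial: C1(2μF, Q=18μC, V=9.00V), C2(5μF, Q=18μC, V=3.60V), C3(2μF, Q=18μC, V=9.00V)
Op 1: CLOSE 2-1: Q_total=36.00, C_total=7.00, V=5.14; Q2=25.71, Q1=10.29; dissipated=20.829
Op 2: CLOSE 1-3: Q_total=28.29, C_total=4.00, V=7.07; Q1=14.14, Q3=14.14; dissipated=7.439
Op 3: CLOSE 3-2: Q_total=39.86, C_total=7.00, V=5.69; Q3=11.39, Q2=28.47; dissipated=2.657
Op 4: CLOSE 1-3: Q_total=25.53, C_total=4.00, V=6.38; Q1=12.77, Q3=12.77; dissipated=0.949
Total dissipated: 31.873 μJ

Answer: 31.87 μJ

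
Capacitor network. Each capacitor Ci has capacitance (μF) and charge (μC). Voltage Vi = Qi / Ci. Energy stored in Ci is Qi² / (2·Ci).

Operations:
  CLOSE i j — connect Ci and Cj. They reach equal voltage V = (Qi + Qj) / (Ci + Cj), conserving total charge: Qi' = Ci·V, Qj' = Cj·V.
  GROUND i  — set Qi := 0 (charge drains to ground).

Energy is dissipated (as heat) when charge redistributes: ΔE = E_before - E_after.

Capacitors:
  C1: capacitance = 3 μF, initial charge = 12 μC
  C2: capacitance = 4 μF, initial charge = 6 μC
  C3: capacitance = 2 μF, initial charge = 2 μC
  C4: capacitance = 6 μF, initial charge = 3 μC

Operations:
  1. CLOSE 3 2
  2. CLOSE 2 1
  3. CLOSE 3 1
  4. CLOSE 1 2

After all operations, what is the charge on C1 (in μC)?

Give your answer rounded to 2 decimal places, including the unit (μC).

Answer: 6.84 μC

Derivation:
Initial: C1(3μF, Q=12μC, V=4.00V), C2(4μF, Q=6μC, V=1.50V), C3(2μF, Q=2μC, V=1.00V), C4(6μF, Q=3μC, V=0.50V)
Op 1: CLOSE 3-2: Q_total=8.00, C_total=6.00, V=1.33; Q3=2.67, Q2=5.33; dissipated=0.167
Op 2: CLOSE 2-1: Q_total=17.33, C_total=7.00, V=2.48; Q2=9.90, Q1=7.43; dissipated=6.095
Op 3: CLOSE 3-1: Q_total=10.10, C_total=5.00, V=2.02; Q3=4.04, Q1=6.06; dissipated=0.784
Op 4: CLOSE 1-2: Q_total=15.96, C_total=7.00, V=2.28; Q1=6.84, Q2=9.12; dissipated=0.179
Final charges: Q1=6.84, Q2=9.12, Q3=4.04, Q4=3.00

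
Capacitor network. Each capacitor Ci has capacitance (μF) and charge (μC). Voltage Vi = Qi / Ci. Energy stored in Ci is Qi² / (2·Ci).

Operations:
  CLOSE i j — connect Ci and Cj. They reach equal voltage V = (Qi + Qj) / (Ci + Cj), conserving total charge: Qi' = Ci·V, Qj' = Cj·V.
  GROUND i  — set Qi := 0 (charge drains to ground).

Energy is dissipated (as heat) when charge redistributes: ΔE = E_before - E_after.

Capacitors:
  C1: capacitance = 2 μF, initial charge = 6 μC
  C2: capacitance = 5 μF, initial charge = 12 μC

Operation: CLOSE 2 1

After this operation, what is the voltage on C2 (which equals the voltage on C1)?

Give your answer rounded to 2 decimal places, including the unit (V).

Answer: 2.57 V

Derivation:
Initial: C1(2μF, Q=6μC, V=3.00V), C2(5μF, Q=12μC, V=2.40V)
Op 1: CLOSE 2-1: Q_total=18.00, C_total=7.00, V=2.57; Q2=12.86, Q1=5.14; dissipated=0.257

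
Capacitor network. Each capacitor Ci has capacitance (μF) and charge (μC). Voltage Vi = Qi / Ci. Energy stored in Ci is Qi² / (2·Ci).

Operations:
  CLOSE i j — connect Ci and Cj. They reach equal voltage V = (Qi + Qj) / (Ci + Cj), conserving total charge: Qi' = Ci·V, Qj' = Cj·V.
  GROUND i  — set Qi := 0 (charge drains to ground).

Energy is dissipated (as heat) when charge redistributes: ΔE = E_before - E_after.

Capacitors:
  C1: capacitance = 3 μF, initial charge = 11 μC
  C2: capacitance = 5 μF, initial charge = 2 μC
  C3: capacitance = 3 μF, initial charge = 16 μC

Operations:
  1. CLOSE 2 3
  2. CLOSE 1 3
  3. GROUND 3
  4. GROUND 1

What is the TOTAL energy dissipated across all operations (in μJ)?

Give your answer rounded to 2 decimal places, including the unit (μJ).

Answer: 50.58 μJ

Derivation:
Initial: C1(3μF, Q=11μC, V=3.67V), C2(5μF, Q=2μC, V=0.40V), C3(3μF, Q=16μC, V=5.33V)
Op 1: CLOSE 2-3: Q_total=18.00, C_total=8.00, V=2.25; Q2=11.25, Q3=6.75; dissipated=22.817
Op 2: CLOSE 1-3: Q_total=17.75, C_total=6.00, V=2.96; Q1=8.88, Q3=8.88; dissipated=1.505
Op 3: GROUND 3: Q3=0; energy lost=13.128
Op 4: GROUND 1: Q1=0; energy lost=13.128
Total dissipated: 50.577 μJ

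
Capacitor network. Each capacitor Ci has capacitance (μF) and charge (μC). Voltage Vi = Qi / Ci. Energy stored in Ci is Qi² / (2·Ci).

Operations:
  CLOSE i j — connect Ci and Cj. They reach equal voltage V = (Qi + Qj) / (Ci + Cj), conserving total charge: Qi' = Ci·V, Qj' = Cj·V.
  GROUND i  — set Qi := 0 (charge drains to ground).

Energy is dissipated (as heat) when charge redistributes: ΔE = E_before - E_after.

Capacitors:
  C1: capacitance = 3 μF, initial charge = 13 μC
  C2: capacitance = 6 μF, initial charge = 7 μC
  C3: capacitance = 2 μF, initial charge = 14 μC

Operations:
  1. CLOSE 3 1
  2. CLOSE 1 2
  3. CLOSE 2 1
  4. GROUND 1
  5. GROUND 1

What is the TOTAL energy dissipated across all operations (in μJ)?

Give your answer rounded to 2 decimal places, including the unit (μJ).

Answer: 32.16 μJ

Derivation:
Initial: C1(3μF, Q=13μC, V=4.33V), C2(6μF, Q=7μC, V=1.17V), C3(2μF, Q=14μC, V=7.00V)
Op 1: CLOSE 3-1: Q_total=27.00, C_total=5.00, V=5.40; Q3=10.80, Q1=16.20; dissipated=4.267
Op 2: CLOSE 1-2: Q_total=23.20, C_total=9.00, V=2.58; Q1=7.73, Q2=15.47; dissipated=17.921
Op 3: CLOSE 2-1: Q_total=23.20, C_total=9.00, V=2.58; Q2=15.47, Q1=7.73; dissipated=0.000
Op 4: GROUND 1: Q1=0; energy lost=9.967
Op 5: GROUND 1: Q1=0; energy lost=0.000
Total dissipated: 32.155 μJ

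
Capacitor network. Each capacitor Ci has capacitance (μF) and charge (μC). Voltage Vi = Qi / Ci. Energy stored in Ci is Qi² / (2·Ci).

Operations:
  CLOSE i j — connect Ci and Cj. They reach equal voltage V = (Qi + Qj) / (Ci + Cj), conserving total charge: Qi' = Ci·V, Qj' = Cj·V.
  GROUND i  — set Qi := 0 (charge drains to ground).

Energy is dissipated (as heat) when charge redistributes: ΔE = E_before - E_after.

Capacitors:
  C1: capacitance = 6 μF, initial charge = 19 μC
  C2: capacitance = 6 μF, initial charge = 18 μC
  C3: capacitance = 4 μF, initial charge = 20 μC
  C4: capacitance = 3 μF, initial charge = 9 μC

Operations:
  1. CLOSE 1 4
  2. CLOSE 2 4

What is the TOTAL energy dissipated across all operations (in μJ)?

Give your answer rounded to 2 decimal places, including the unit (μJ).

Initial: C1(6μF, Q=19μC, V=3.17V), C2(6μF, Q=18μC, V=3.00V), C3(4μF, Q=20μC, V=5.00V), C4(3μF, Q=9μC, V=3.00V)
Op 1: CLOSE 1-4: Q_total=28.00, C_total=9.00, V=3.11; Q1=18.67, Q4=9.33; dissipated=0.028
Op 2: CLOSE 2-4: Q_total=27.33, C_total=9.00, V=3.04; Q2=18.22, Q4=9.11; dissipated=0.012
Total dissipated: 0.040 μJ

Answer: 0.04 μJ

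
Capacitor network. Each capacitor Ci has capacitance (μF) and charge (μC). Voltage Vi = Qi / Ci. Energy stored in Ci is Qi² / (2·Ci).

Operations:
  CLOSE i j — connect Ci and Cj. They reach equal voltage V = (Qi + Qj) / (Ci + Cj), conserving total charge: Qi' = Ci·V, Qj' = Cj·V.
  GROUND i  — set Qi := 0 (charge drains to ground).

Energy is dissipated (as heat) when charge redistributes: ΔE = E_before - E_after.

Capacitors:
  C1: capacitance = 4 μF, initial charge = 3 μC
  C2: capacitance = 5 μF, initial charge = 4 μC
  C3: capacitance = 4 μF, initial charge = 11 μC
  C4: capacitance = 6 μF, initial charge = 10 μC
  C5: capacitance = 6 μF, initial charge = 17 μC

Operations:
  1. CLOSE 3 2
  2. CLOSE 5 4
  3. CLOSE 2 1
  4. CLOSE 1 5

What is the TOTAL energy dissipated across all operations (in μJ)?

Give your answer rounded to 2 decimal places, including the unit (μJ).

Answer: 8.38 μJ

Derivation:
Initial: C1(4μF, Q=3μC, V=0.75V), C2(5μF, Q=4μC, V=0.80V), C3(4μF, Q=11μC, V=2.75V), C4(6μF, Q=10μC, V=1.67V), C5(6μF, Q=17μC, V=2.83V)
Op 1: CLOSE 3-2: Q_total=15.00, C_total=9.00, V=1.67; Q3=6.67, Q2=8.33; dissipated=4.225
Op 2: CLOSE 5-4: Q_total=27.00, C_total=12.00, V=2.25; Q5=13.50, Q4=13.50; dissipated=2.042
Op 3: CLOSE 2-1: Q_total=11.33, C_total=9.00, V=1.26; Q2=6.30, Q1=5.04; dissipated=0.934
Op 4: CLOSE 1-5: Q_total=18.54, C_total=10.00, V=1.85; Q1=7.41, Q5=11.12; dissipated=1.178
Total dissipated: 8.378 μJ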